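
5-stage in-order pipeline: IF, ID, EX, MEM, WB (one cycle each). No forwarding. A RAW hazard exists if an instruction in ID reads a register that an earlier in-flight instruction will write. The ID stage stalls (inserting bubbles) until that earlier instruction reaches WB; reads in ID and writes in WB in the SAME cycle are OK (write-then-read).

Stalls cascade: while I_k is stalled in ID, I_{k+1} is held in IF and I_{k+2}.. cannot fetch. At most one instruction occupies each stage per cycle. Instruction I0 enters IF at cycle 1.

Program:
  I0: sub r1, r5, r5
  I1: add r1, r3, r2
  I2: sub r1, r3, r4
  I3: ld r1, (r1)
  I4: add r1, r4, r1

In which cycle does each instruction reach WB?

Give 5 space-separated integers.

I0 sub r1 <- r5,r5: IF@1 ID@2 stall=0 (-) EX@3 MEM@4 WB@5
I1 add r1 <- r3,r2: IF@2 ID@3 stall=0 (-) EX@4 MEM@5 WB@6
I2 sub r1 <- r3,r4: IF@3 ID@4 stall=0 (-) EX@5 MEM@6 WB@7
I3 ld r1 <- r1: IF@4 ID@5 stall=2 (RAW on I2.r1 (WB@7)) EX@8 MEM@9 WB@10
I4 add r1 <- r4,r1: IF@5 ID@8 stall=2 (RAW on I3.r1 (WB@10)) EX@11 MEM@12 WB@13

Answer: 5 6 7 10 13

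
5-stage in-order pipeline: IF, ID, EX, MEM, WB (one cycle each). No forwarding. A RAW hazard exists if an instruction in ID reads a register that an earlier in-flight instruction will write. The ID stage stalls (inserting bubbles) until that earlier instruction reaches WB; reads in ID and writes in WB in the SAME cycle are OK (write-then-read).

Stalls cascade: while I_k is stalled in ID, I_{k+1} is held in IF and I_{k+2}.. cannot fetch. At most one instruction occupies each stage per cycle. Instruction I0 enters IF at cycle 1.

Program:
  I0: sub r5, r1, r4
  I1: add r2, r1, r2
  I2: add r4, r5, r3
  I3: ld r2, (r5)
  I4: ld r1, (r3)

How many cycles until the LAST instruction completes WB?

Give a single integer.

I0 sub r5 <- r1,r4: IF@1 ID@2 stall=0 (-) EX@3 MEM@4 WB@5
I1 add r2 <- r1,r2: IF@2 ID@3 stall=0 (-) EX@4 MEM@5 WB@6
I2 add r4 <- r5,r3: IF@3 ID@4 stall=1 (RAW on I0.r5 (WB@5)) EX@6 MEM@7 WB@8
I3 ld r2 <- r5: IF@4 ID@6 stall=0 (-) EX@7 MEM@8 WB@9
I4 ld r1 <- r3: IF@6 ID@7 stall=0 (-) EX@8 MEM@9 WB@10

Answer: 10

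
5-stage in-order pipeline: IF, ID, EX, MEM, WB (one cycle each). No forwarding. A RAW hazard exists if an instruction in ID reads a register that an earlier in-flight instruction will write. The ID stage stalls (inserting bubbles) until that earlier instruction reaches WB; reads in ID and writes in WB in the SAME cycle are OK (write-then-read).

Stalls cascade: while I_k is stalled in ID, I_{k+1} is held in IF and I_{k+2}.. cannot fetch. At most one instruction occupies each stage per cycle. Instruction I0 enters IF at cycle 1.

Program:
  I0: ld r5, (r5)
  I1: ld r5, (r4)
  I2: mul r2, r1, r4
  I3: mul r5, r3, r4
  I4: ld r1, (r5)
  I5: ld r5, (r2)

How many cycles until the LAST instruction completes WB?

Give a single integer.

I0 ld r5 <- r5: IF@1 ID@2 stall=0 (-) EX@3 MEM@4 WB@5
I1 ld r5 <- r4: IF@2 ID@3 stall=0 (-) EX@4 MEM@5 WB@6
I2 mul r2 <- r1,r4: IF@3 ID@4 stall=0 (-) EX@5 MEM@6 WB@7
I3 mul r5 <- r3,r4: IF@4 ID@5 stall=0 (-) EX@6 MEM@7 WB@8
I4 ld r1 <- r5: IF@5 ID@6 stall=2 (RAW on I3.r5 (WB@8)) EX@9 MEM@10 WB@11
I5 ld r5 <- r2: IF@6 ID@9 stall=0 (-) EX@10 MEM@11 WB@12

Answer: 12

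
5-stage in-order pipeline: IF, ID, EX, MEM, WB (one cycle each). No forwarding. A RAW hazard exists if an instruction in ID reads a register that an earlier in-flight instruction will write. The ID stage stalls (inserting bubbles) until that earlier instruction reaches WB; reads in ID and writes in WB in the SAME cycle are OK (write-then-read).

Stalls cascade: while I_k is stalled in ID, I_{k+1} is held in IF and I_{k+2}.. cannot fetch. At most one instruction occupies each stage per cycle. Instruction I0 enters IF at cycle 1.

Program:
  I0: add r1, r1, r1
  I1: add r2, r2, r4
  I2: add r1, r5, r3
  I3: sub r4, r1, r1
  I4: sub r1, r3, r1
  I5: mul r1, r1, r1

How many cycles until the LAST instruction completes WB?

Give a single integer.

I0 add r1 <- r1,r1: IF@1 ID@2 stall=0 (-) EX@3 MEM@4 WB@5
I1 add r2 <- r2,r4: IF@2 ID@3 stall=0 (-) EX@4 MEM@5 WB@6
I2 add r1 <- r5,r3: IF@3 ID@4 stall=0 (-) EX@5 MEM@6 WB@7
I3 sub r4 <- r1,r1: IF@4 ID@5 stall=2 (RAW on I2.r1 (WB@7)) EX@8 MEM@9 WB@10
I4 sub r1 <- r3,r1: IF@5 ID@8 stall=0 (-) EX@9 MEM@10 WB@11
I5 mul r1 <- r1,r1: IF@8 ID@9 stall=2 (RAW on I4.r1 (WB@11)) EX@12 MEM@13 WB@14

Answer: 14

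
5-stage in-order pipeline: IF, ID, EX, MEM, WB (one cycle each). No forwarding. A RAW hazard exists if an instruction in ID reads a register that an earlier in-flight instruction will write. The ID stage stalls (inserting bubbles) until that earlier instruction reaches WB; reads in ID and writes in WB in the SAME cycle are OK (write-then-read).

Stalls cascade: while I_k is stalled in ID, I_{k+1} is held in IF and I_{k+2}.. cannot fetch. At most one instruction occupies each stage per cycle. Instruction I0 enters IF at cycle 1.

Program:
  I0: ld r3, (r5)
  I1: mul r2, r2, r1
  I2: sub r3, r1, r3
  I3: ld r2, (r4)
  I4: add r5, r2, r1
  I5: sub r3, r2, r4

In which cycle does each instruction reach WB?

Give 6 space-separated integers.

Answer: 5 6 8 9 12 13

Derivation:
I0 ld r3 <- r5: IF@1 ID@2 stall=0 (-) EX@3 MEM@4 WB@5
I1 mul r2 <- r2,r1: IF@2 ID@3 stall=0 (-) EX@4 MEM@5 WB@6
I2 sub r3 <- r1,r3: IF@3 ID@4 stall=1 (RAW on I0.r3 (WB@5)) EX@6 MEM@7 WB@8
I3 ld r2 <- r4: IF@4 ID@6 stall=0 (-) EX@7 MEM@8 WB@9
I4 add r5 <- r2,r1: IF@6 ID@7 stall=2 (RAW on I3.r2 (WB@9)) EX@10 MEM@11 WB@12
I5 sub r3 <- r2,r4: IF@7 ID@10 stall=0 (-) EX@11 MEM@12 WB@13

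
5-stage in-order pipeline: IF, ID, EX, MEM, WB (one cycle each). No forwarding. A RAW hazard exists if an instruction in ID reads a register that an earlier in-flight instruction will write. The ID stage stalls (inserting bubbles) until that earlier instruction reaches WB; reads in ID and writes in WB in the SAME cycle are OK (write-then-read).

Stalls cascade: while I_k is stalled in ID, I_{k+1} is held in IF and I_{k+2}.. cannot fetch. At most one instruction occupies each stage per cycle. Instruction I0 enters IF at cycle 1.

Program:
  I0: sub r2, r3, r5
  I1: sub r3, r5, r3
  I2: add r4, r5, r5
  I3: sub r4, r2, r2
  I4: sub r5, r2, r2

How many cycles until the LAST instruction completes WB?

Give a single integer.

Answer: 9

Derivation:
I0 sub r2 <- r3,r5: IF@1 ID@2 stall=0 (-) EX@3 MEM@4 WB@5
I1 sub r3 <- r5,r3: IF@2 ID@3 stall=0 (-) EX@4 MEM@5 WB@6
I2 add r4 <- r5,r5: IF@3 ID@4 stall=0 (-) EX@5 MEM@6 WB@7
I3 sub r4 <- r2,r2: IF@4 ID@5 stall=0 (-) EX@6 MEM@7 WB@8
I4 sub r5 <- r2,r2: IF@5 ID@6 stall=0 (-) EX@7 MEM@8 WB@9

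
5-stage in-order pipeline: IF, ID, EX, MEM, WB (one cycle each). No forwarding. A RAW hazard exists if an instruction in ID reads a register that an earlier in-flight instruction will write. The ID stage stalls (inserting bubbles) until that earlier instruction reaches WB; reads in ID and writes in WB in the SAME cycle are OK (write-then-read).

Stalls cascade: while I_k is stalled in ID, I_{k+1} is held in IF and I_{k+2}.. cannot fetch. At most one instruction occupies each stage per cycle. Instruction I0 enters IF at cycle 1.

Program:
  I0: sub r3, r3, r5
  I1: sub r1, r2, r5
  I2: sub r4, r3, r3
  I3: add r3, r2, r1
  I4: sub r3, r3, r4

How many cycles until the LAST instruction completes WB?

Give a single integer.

I0 sub r3 <- r3,r5: IF@1 ID@2 stall=0 (-) EX@3 MEM@4 WB@5
I1 sub r1 <- r2,r5: IF@2 ID@3 stall=0 (-) EX@4 MEM@5 WB@6
I2 sub r4 <- r3,r3: IF@3 ID@4 stall=1 (RAW on I0.r3 (WB@5)) EX@6 MEM@7 WB@8
I3 add r3 <- r2,r1: IF@4 ID@6 stall=0 (-) EX@7 MEM@8 WB@9
I4 sub r3 <- r3,r4: IF@6 ID@7 stall=2 (RAW on I3.r3 (WB@9)) EX@10 MEM@11 WB@12

Answer: 12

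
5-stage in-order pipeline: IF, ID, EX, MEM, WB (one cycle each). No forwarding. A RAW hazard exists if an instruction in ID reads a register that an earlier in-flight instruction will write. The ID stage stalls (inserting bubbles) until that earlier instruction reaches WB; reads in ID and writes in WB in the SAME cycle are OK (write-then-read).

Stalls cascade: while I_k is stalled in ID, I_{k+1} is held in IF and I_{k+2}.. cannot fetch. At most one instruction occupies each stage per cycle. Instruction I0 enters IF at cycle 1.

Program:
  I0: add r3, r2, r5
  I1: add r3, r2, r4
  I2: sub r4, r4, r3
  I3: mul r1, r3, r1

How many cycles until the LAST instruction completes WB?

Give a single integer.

Answer: 10

Derivation:
I0 add r3 <- r2,r5: IF@1 ID@2 stall=0 (-) EX@3 MEM@4 WB@5
I1 add r3 <- r2,r4: IF@2 ID@3 stall=0 (-) EX@4 MEM@5 WB@6
I2 sub r4 <- r4,r3: IF@3 ID@4 stall=2 (RAW on I1.r3 (WB@6)) EX@7 MEM@8 WB@9
I3 mul r1 <- r3,r1: IF@4 ID@7 stall=0 (-) EX@8 MEM@9 WB@10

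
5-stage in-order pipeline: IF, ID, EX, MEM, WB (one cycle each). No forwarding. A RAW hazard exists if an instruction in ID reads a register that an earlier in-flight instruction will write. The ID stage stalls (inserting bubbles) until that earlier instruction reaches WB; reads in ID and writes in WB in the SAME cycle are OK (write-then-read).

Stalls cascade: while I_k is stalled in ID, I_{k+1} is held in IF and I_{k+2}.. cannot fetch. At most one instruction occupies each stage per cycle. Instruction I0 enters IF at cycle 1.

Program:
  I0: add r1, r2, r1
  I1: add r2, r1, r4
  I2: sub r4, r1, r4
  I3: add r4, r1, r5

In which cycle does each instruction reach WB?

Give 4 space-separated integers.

I0 add r1 <- r2,r1: IF@1 ID@2 stall=0 (-) EX@3 MEM@4 WB@5
I1 add r2 <- r1,r4: IF@2 ID@3 stall=2 (RAW on I0.r1 (WB@5)) EX@6 MEM@7 WB@8
I2 sub r4 <- r1,r4: IF@3 ID@6 stall=0 (-) EX@7 MEM@8 WB@9
I3 add r4 <- r1,r5: IF@6 ID@7 stall=0 (-) EX@8 MEM@9 WB@10

Answer: 5 8 9 10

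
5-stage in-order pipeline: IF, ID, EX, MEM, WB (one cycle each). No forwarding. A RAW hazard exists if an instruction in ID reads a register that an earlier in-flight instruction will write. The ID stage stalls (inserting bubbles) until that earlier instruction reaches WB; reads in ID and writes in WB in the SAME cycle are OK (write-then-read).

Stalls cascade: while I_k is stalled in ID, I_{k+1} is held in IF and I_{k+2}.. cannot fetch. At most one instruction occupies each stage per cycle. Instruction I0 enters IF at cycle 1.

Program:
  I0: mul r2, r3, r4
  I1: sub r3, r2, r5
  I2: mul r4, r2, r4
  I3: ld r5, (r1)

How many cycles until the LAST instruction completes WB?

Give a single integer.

Answer: 10

Derivation:
I0 mul r2 <- r3,r4: IF@1 ID@2 stall=0 (-) EX@3 MEM@4 WB@5
I1 sub r3 <- r2,r5: IF@2 ID@3 stall=2 (RAW on I0.r2 (WB@5)) EX@6 MEM@7 WB@8
I2 mul r4 <- r2,r4: IF@3 ID@6 stall=0 (-) EX@7 MEM@8 WB@9
I3 ld r5 <- r1: IF@6 ID@7 stall=0 (-) EX@8 MEM@9 WB@10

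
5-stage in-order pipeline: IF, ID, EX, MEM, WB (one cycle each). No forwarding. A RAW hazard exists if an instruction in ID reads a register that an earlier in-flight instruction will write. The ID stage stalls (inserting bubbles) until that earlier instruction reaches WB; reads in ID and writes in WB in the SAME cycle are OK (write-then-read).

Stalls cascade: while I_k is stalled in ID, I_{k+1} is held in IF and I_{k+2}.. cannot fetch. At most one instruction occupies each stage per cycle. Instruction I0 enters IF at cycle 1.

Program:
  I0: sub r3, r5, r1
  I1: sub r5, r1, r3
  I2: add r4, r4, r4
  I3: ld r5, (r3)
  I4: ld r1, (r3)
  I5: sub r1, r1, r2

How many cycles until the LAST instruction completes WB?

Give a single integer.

Answer: 14

Derivation:
I0 sub r3 <- r5,r1: IF@1 ID@2 stall=0 (-) EX@3 MEM@4 WB@5
I1 sub r5 <- r1,r3: IF@2 ID@3 stall=2 (RAW on I0.r3 (WB@5)) EX@6 MEM@7 WB@8
I2 add r4 <- r4,r4: IF@3 ID@6 stall=0 (-) EX@7 MEM@8 WB@9
I3 ld r5 <- r3: IF@6 ID@7 stall=0 (-) EX@8 MEM@9 WB@10
I4 ld r1 <- r3: IF@7 ID@8 stall=0 (-) EX@9 MEM@10 WB@11
I5 sub r1 <- r1,r2: IF@8 ID@9 stall=2 (RAW on I4.r1 (WB@11)) EX@12 MEM@13 WB@14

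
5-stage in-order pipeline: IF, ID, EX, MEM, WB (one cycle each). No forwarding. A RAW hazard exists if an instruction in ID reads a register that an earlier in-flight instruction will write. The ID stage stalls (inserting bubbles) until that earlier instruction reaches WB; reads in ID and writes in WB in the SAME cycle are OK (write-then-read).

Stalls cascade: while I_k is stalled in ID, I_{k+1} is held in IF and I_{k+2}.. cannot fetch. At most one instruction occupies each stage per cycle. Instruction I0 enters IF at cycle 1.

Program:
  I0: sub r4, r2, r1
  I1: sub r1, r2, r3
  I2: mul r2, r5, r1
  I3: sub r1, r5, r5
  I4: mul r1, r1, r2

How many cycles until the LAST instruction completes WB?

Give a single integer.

I0 sub r4 <- r2,r1: IF@1 ID@2 stall=0 (-) EX@3 MEM@4 WB@5
I1 sub r1 <- r2,r3: IF@2 ID@3 stall=0 (-) EX@4 MEM@5 WB@6
I2 mul r2 <- r5,r1: IF@3 ID@4 stall=2 (RAW on I1.r1 (WB@6)) EX@7 MEM@8 WB@9
I3 sub r1 <- r5,r5: IF@4 ID@7 stall=0 (-) EX@8 MEM@9 WB@10
I4 mul r1 <- r1,r2: IF@7 ID@8 stall=2 (RAW on I3.r1 (WB@10)) EX@11 MEM@12 WB@13

Answer: 13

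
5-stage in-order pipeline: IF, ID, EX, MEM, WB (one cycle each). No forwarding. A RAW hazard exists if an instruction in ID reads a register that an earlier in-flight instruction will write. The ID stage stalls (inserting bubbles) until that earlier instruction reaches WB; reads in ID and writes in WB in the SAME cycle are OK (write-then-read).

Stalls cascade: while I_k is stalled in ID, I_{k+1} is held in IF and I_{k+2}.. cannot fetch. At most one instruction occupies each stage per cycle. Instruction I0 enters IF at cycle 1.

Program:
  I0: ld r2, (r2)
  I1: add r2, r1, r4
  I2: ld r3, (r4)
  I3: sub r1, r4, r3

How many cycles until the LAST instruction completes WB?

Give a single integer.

Answer: 10

Derivation:
I0 ld r2 <- r2: IF@1 ID@2 stall=0 (-) EX@3 MEM@4 WB@5
I1 add r2 <- r1,r4: IF@2 ID@3 stall=0 (-) EX@4 MEM@5 WB@6
I2 ld r3 <- r4: IF@3 ID@4 stall=0 (-) EX@5 MEM@6 WB@7
I3 sub r1 <- r4,r3: IF@4 ID@5 stall=2 (RAW on I2.r3 (WB@7)) EX@8 MEM@9 WB@10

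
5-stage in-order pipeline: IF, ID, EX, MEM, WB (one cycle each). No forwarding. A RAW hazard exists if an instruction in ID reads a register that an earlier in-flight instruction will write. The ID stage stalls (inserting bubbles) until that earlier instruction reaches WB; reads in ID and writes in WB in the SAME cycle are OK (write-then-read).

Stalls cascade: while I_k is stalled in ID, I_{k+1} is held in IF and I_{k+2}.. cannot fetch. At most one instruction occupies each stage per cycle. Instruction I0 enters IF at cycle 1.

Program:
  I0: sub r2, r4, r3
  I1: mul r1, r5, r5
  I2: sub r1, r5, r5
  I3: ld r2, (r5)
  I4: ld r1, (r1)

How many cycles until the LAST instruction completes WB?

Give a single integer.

Answer: 10

Derivation:
I0 sub r2 <- r4,r3: IF@1 ID@2 stall=0 (-) EX@3 MEM@4 WB@5
I1 mul r1 <- r5,r5: IF@2 ID@3 stall=0 (-) EX@4 MEM@5 WB@6
I2 sub r1 <- r5,r5: IF@3 ID@4 stall=0 (-) EX@5 MEM@6 WB@7
I3 ld r2 <- r5: IF@4 ID@5 stall=0 (-) EX@6 MEM@7 WB@8
I4 ld r1 <- r1: IF@5 ID@6 stall=1 (RAW on I2.r1 (WB@7)) EX@8 MEM@9 WB@10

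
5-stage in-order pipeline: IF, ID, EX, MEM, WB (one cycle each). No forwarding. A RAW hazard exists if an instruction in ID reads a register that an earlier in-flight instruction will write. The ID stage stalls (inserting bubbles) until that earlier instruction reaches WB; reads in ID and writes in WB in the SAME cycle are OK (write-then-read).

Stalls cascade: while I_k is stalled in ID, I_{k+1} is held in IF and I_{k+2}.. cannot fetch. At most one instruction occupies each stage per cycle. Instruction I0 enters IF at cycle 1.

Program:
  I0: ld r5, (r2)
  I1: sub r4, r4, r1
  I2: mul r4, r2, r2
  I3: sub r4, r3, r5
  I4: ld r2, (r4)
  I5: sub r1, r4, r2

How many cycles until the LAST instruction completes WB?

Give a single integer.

I0 ld r5 <- r2: IF@1 ID@2 stall=0 (-) EX@3 MEM@4 WB@5
I1 sub r4 <- r4,r1: IF@2 ID@3 stall=0 (-) EX@4 MEM@5 WB@6
I2 mul r4 <- r2,r2: IF@3 ID@4 stall=0 (-) EX@5 MEM@6 WB@7
I3 sub r4 <- r3,r5: IF@4 ID@5 stall=0 (-) EX@6 MEM@7 WB@8
I4 ld r2 <- r4: IF@5 ID@6 stall=2 (RAW on I3.r4 (WB@8)) EX@9 MEM@10 WB@11
I5 sub r1 <- r4,r2: IF@6 ID@9 stall=2 (RAW on I4.r2 (WB@11)) EX@12 MEM@13 WB@14

Answer: 14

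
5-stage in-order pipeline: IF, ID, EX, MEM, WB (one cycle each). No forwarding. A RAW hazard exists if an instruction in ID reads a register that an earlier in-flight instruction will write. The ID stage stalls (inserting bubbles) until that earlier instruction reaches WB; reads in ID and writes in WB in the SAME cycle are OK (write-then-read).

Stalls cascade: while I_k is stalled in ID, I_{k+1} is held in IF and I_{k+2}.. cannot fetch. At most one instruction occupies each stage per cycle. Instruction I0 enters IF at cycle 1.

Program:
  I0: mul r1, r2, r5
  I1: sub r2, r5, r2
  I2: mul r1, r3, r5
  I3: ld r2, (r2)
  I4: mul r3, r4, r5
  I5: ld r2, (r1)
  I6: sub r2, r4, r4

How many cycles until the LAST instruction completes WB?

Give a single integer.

I0 mul r1 <- r2,r5: IF@1 ID@2 stall=0 (-) EX@3 MEM@4 WB@5
I1 sub r2 <- r5,r2: IF@2 ID@3 stall=0 (-) EX@4 MEM@5 WB@6
I2 mul r1 <- r3,r5: IF@3 ID@4 stall=0 (-) EX@5 MEM@6 WB@7
I3 ld r2 <- r2: IF@4 ID@5 stall=1 (RAW on I1.r2 (WB@6)) EX@7 MEM@8 WB@9
I4 mul r3 <- r4,r5: IF@5 ID@7 stall=0 (-) EX@8 MEM@9 WB@10
I5 ld r2 <- r1: IF@7 ID@8 stall=0 (-) EX@9 MEM@10 WB@11
I6 sub r2 <- r4,r4: IF@8 ID@9 stall=0 (-) EX@10 MEM@11 WB@12

Answer: 12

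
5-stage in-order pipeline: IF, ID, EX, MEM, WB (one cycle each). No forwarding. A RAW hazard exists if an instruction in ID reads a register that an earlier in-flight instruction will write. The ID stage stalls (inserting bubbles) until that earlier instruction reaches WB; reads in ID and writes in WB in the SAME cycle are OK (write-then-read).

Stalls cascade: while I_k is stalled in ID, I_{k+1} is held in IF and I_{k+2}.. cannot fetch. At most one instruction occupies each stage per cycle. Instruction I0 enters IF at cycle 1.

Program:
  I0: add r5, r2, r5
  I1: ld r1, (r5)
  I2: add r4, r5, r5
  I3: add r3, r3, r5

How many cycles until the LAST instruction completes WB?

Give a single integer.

I0 add r5 <- r2,r5: IF@1 ID@2 stall=0 (-) EX@3 MEM@4 WB@5
I1 ld r1 <- r5: IF@2 ID@3 stall=2 (RAW on I0.r5 (WB@5)) EX@6 MEM@7 WB@8
I2 add r4 <- r5,r5: IF@3 ID@6 stall=0 (-) EX@7 MEM@8 WB@9
I3 add r3 <- r3,r5: IF@6 ID@7 stall=0 (-) EX@8 MEM@9 WB@10

Answer: 10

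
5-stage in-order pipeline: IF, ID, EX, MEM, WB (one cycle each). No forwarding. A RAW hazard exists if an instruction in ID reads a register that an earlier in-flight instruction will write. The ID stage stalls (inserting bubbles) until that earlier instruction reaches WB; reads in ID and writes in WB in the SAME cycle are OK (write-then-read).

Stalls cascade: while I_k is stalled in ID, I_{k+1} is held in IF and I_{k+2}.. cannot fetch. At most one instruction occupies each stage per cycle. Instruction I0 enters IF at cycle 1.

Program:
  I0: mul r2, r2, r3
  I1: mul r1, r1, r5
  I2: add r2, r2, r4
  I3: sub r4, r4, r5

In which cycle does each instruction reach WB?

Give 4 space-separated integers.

Answer: 5 6 8 9

Derivation:
I0 mul r2 <- r2,r3: IF@1 ID@2 stall=0 (-) EX@3 MEM@4 WB@5
I1 mul r1 <- r1,r5: IF@2 ID@3 stall=0 (-) EX@4 MEM@5 WB@6
I2 add r2 <- r2,r4: IF@3 ID@4 stall=1 (RAW on I0.r2 (WB@5)) EX@6 MEM@7 WB@8
I3 sub r4 <- r4,r5: IF@4 ID@6 stall=0 (-) EX@7 MEM@8 WB@9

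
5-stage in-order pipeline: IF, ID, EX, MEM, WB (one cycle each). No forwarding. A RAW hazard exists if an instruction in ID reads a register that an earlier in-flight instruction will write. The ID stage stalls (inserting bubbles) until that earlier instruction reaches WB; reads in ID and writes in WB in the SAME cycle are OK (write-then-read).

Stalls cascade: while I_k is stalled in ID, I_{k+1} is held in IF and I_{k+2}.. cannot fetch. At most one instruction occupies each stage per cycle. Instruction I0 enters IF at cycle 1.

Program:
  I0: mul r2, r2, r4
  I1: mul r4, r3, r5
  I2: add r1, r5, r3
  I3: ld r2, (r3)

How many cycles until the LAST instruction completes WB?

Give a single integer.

Answer: 8

Derivation:
I0 mul r2 <- r2,r4: IF@1 ID@2 stall=0 (-) EX@3 MEM@4 WB@5
I1 mul r4 <- r3,r5: IF@2 ID@3 stall=0 (-) EX@4 MEM@5 WB@6
I2 add r1 <- r5,r3: IF@3 ID@4 stall=0 (-) EX@5 MEM@6 WB@7
I3 ld r2 <- r3: IF@4 ID@5 stall=0 (-) EX@6 MEM@7 WB@8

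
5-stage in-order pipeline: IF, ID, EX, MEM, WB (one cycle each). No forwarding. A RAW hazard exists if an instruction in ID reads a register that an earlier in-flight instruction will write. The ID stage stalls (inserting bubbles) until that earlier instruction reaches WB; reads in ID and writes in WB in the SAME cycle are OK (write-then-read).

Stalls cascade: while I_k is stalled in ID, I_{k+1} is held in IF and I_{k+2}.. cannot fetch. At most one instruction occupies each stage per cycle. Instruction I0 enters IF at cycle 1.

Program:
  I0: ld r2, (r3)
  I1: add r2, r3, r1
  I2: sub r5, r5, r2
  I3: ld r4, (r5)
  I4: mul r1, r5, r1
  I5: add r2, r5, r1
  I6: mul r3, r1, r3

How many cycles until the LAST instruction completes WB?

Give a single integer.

Answer: 17

Derivation:
I0 ld r2 <- r3: IF@1 ID@2 stall=0 (-) EX@3 MEM@4 WB@5
I1 add r2 <- r3,r1: IF@2 ID@3 stall=0 (-) EX@4 MEM@5 WB@6
I2 sub r5 <- r5,r2: IF@3 ID@4 stall=2 (RAW on I1.r2 (WB@6)) EX@7 MEM@8 WB@9
I3 ld r4 <- r5: IF@4 ID@7 stall=2 (RAW on I2.r5 (WB@9)) EX@10 MEM@11 WB@12
I4 mul r1 <- r5,r1: IF@7 ID@10 stall=0 (-) EX@11 MEM@12 WB@13
I5 add r2 <- r5,r1: IF@10 ID@11 stall=2 (RAW on I4.r1 (WB@13)) EX@14 MEM@15 WB@16
I6 mul r3 <- r1,r3: IF@11 ID@14 stall=0 (-) EX@15 MEM@16 WB@17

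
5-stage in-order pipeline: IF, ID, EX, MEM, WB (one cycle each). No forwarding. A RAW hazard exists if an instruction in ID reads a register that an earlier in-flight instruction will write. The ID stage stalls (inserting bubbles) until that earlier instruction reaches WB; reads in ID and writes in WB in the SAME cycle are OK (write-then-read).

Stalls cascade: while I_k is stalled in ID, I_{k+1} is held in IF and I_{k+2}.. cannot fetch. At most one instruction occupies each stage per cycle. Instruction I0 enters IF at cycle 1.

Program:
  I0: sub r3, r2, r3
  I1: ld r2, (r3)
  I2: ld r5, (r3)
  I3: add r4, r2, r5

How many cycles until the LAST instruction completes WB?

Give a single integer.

I0 sub r3 <- r2,r3: IF@1 ID@2 stall=0 (-) EX@3 MEM@4 WB@5
I1 ld r2 <- r3: IF@2 ID@3 stall=2 (RAW on I0.r3 (WB@5)) EX@6 MEM@7 WB@8
I2 ld r5 <- r3: IF@3 ID@6 stall=0 (-) EX@7 MEM@8 WB@9
I3 add r4 <- r2,r5: IF@6 ID@7 stall=2 (RAW on I2.r5 (WB@9)) EX@10 MEM@11 WB@12

Answer: 12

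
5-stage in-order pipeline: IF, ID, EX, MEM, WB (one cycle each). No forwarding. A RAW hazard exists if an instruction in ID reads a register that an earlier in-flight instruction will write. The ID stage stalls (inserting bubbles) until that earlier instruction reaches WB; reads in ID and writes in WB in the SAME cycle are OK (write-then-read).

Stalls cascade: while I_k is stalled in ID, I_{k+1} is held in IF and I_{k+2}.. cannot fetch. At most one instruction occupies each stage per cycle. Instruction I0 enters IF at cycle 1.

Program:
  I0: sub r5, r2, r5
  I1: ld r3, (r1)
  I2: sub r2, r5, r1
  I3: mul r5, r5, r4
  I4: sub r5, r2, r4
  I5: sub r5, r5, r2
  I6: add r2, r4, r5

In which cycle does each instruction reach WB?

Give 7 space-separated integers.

I0 sub r5 <- r2,r5: IF@1 ID@2 stall=0 (-) EX@3 MEM@4 WB@5
I1 ld r3 <- r1: IF@2 ID@3 stall=0 (-) EX@4 MEM@5 WB@6
I2 sub r2 <- r5,r1: IF@3 ID@4 stall=1 (RAW on I0.r5 (WB@5)) EX@6 MEM@7 WB@8
I3 mul r5 <- r5,r4: IF@4 ID@6 stall=0 (-) EX@7 MEM@8 WB@9
I4 sub r5 <- r2,r4: IF@6 ID@7 stall=1 (RAW on I2.r2 (WB@8)) EX@9 MEM@10 WB@11
I5 sub r5 <- r5,r2: IF@7 ID@9 stall=2 (RAW on I4.r5 (WB@11)) EX@12 MEM@13 WB@14
I6 add r2 <- r4,r5: IF@9 ID@12 stall=2 (RAW on I5.r5 (WB@14)) EX@15 MEM@16 WB@17

Answer: 5 6 8 9 11 14 17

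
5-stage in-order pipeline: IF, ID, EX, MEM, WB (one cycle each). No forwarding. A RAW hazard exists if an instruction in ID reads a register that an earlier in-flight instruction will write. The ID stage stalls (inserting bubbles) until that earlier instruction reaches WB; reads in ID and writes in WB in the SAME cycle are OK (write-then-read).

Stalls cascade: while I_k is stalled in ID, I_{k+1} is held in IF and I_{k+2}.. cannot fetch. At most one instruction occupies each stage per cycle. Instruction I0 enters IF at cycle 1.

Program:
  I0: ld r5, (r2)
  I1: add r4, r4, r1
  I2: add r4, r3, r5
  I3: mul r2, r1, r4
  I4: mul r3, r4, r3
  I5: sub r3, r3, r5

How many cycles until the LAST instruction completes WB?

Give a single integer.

Answer: 15

Derivation:
I0 ld r5 <- r2: IF@1 ID@2 stall=0 (-) EX@3 MEM@4 WB@5
I1 add r4 <- r4,r1: IF@2 ID@3 stall=0 (-) EX@4 MEM@5 WB@6
I2 add r4 <- r3,r5: IF@3 ID@4 stall=1 (RAW on I0.r5 (WB@5)) EX@6 MEM@7 WB@8
I3 mul r2 <- r1,r4: IF@4 ID@6 stall=2 (RAW on I2.r4 (WB@8)) EX@9 MEM@10 WB@11
I4 mul r3 <- r4,r3: IF@6 ID@9 stall=0 (-) EX@10 MEM@11 WB@12
I5 sub r3 <- r3,r5: IF@9 ID@10 stall=2 (RAW on I4.r3 (WB@12)) EX@13 MEM@14 WB@15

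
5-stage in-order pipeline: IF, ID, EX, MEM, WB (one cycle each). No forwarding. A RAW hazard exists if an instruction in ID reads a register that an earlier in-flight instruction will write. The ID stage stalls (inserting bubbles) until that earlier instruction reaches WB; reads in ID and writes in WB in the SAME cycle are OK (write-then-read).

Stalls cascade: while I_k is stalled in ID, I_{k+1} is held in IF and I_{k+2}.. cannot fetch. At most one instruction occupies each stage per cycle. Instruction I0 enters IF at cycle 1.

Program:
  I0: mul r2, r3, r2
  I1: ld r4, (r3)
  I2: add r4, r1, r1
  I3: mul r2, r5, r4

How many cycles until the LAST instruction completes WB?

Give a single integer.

I0 mul r2 <- r3,r2: IF@1 ID@2 stall=0 (-) EX@3 MEM@4 WB@5
I1 ld r4 <- r3: IF@2 ID@3 stall=0 (-) EX@4 MEM@5 WB@6
I2 add r4 <- r1,r1: IF@3 ID@4 stall=0 (-) EX@5 MEM@6 WB@7
I3 mul r2 <- r5,r4: IF@4 ID@5 stall=2 (RAW on I2.r4 (WB@7)) EX@8 MEM@9 WB@10

Answer: 10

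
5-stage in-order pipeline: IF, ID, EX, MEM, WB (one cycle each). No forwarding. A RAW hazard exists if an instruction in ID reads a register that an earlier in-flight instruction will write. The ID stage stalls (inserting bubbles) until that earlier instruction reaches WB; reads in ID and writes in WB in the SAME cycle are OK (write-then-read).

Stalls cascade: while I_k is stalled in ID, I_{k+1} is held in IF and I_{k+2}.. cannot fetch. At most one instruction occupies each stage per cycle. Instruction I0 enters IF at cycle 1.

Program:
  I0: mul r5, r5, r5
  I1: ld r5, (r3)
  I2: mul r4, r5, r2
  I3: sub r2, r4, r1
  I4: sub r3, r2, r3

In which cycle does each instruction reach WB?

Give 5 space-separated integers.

I0 mul r5 <- r5,r5: IF@1 ID@2 stall=0 (-) EX@3 MEM@4 WB@5
I1 ld r5 <- r3: IF@2 ID@3 stall=0 (-) EX@4 MEM@5 WB@6
I2 mul r4 <- r5,r2: IF@3 ID@4 stall=2 (RAW on I1.r5 (WB@6)) EX@7 MEM@8 WB@9
I3 sub r2 <- r4,r1: IF@4 ID@7 stall=2 (RAW on I2.r4 (WB@9)) EX@10 MEM@11 WB@12
I4 sub r3 <- r2,r3: IF@7 ID@10 stall=2 (RAW on I3.r2 (WB@12)) EX@13 MEM@14 WB@15

Answer: 5 6 9 12 15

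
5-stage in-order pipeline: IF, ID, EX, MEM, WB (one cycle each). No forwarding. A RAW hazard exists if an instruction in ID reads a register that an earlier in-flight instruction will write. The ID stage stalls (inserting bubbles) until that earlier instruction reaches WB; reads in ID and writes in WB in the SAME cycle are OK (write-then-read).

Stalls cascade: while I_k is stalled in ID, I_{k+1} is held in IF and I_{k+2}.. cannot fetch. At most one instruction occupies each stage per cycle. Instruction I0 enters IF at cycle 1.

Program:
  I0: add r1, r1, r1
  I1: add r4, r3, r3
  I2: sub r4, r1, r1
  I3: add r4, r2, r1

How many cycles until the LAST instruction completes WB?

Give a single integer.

I0 add r1 <- r1,r1: IF@1 ID@2 stall=0 (-) EX@3 MEM@4 WB@5
I1 add r4 <- r3,r3: IF@2 ID@3 stall=0 (-) EX@4 MEM@5 WB@6
I2 sub r4 <- r1,r1: IF@3 ID@4 stall=1 (RAW on I0.r1 (WB@5)) EX@6 MEM@7 WB@8
I3 add r4 <- r2,r1: IF@4 ID@6 stall=0 (-) EX@7 MEM@8 WB@9

Answer: 9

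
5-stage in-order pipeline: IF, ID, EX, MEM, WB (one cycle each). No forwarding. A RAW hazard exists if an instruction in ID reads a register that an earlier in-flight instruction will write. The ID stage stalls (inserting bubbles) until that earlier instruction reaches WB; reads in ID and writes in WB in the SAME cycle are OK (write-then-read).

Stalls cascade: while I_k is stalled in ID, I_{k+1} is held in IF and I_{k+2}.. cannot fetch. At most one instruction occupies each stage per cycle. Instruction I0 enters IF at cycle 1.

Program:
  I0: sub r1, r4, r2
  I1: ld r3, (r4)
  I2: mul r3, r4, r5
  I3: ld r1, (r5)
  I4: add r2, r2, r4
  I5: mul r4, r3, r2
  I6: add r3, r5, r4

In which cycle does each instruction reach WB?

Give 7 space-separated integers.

I0 sub r1 <- r4,r2: IF@1 ID@2 stall=0 (-) EX@3 MEM@4 WB@5
I1 ld r3 <- r4: IF@2 ID@3 stall=0 (-) EX@4 MEM@5 WB@6
I2 mul r3 <- r4,r5: IF@3 ID@4 stall=0 (-) EX@5 MEM@6 WB@7
I3 ld r1 <- r5: IF@4 ID@5 stall=0 (-) EX@6 MEM@7 WB@8
I4 add r2 <- r2,r4: IF@5 ID@6 stall=0 (-) EX@7 MEM@8 WB@9
I5 mul r4 <- r3,r2: IF@6 ID@7 stall=2 (RAW on I4.r2 (WB@9)) EX@10 MEM@11 WB@12
I6 add r3 <- r5,r4: IF@7 ID@10 stall=2 (RAW on I5.r4 (WB@12)) EX@13 MEM@14 WB@15

Answer: 5 6 7 8 9 12 15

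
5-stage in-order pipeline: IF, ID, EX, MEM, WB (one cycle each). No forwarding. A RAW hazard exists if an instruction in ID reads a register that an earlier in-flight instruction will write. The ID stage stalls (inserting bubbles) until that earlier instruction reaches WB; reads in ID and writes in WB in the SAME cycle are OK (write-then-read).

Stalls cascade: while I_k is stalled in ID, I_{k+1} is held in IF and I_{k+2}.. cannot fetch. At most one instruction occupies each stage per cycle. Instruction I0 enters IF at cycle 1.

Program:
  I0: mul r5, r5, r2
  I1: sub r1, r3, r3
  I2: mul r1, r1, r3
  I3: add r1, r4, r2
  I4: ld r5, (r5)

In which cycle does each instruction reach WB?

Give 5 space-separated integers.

I0 mul r5 <- r5,r2: IF@1 ID@2 stall=0 (-) EX@3 MEM@4 WB@5
I1 sub r1 <- r3,r3: IF@2 ID@3 stall=0 (-) EX@4 MEM@5 WB@6
I2 mul r1 <- r1,r3: IF@3 ID@4 stall=2 (RAW on I1.r1 (WB@6)) EX@7 MEM@8 WB@9
I3 add r1 <- r4,r2: IF@4 ID@7 stall=0 (-) EX@8 MEM@9 WB@10
I4 ld r5 <- r5: IF@7 ID@8 stall=0 (-) EX@9 MEM@10 WB@11

Answer: 5 6 9 10 11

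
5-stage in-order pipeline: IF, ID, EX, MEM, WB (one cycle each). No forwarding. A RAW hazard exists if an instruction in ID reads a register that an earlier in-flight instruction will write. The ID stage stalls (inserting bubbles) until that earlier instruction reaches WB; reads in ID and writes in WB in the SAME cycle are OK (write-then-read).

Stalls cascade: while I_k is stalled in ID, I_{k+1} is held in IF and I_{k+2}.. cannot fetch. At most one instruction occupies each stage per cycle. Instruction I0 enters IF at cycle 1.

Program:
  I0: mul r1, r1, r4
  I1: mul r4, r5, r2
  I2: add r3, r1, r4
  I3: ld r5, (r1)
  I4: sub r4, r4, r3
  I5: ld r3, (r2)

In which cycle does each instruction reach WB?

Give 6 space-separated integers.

Answer: 5 6 9 10 12 13

Derivation:
I0 mul r1 <- r1,r4: IF@1 ID@2 stall=0 (-) EX@3 MEM@4 WB@5
I1 mul r4 <- r5,r2: IF@2 ID@3 stall=0 (-) EX@4 MEM@5 WB@6
I2 add r3 <- r1,r4: IF@3 ID@4 stall=2 (RAW on I1.r4 (WB@6)) EX@7 MEM@8 WB@9
I3 ld r5 <- r1: IF@4 ID@7 stall=0 (-) EX@8 MEM@9 WB@10
I4 sub r4 <- r4,r3: IF@7 ID@8 stall=1 (RAW on I2.r3 (WB@9)) EX@10 MEM@11 WB@12
I5 ld r3 <- r2: IF@8 ID@10 stall=0 (-) EX@11 MEM@12 WB@13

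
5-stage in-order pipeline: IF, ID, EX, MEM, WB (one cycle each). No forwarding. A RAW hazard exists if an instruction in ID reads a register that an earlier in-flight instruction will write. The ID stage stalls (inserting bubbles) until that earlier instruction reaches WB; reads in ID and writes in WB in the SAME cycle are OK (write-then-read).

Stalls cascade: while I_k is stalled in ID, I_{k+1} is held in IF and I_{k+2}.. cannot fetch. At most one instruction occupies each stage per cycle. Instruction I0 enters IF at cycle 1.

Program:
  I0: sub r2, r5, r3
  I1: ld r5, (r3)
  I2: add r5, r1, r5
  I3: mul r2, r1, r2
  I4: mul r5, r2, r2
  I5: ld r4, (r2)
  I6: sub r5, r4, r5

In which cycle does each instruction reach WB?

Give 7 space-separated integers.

I0 sub r2 <- r5,r3: IF@1 ID@2 stall=0 (-) EX@3 MEM@4 WB@5
I1 ld r5 <- r3: IF@2 ID@3 stall=0 (-) EX@4 MEM@5 WB@6
I2 add r5 <- r1,r5: IF@3 ID@4 stall=2 (RAW on I1.r5 (WB@6)) EX@7 MEM@8 WB@9
I3 mul r2 <- r1,r2: IF@4 ID@7 stall=0 (-) EX@8 MEM@9 WB@10
I4 mul r5 <- r2,r2: IF@7 ID@8 stall=2 (RAW on I3.r2 (WB@10)) EX@11 MEM@12 WB@13
I5 ld r4 <- r2: IF@8 ID@11 stall=0 (-) EX@12 MEM@13 WB@14
I6 sub r5 <- r4,r5: IF@11 ID@12 stall=2 (RAW on I5.r4 (WB@14)) EX@15 MEM@16 WB@17

Answer: 5 6 9 10 13 14 17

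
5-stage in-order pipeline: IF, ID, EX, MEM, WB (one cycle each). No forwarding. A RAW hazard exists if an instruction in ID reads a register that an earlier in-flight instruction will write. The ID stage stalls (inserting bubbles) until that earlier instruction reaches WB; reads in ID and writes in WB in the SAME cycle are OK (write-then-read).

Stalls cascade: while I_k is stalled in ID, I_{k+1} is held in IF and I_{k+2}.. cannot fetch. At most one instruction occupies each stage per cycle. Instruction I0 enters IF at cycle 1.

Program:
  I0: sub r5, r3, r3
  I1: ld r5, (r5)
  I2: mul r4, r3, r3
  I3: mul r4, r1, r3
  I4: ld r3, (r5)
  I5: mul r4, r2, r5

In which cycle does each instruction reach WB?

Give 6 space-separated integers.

I0 sub r5 <- r3,r3: IF@1 ID@2 stall=0 (-) EX@3 MEM@4 WB@5
I1 ld r5 <- r5: IF@2 ID@3 stall=2 (RAW on I0.r5 (WB@5)) EX@6 MEM@7 WB@8
I2 mul r4 <- r3,r3: IF@3 ID@6 stall=0 (-) EX@7 MEM@8 WB@9
I3 mul r4 <- r1,r3: IF@6 ID@7 stall=0 (-) EX@8 MEM@9 WB@10
I4 ld r3 <- r5: IF@7 ID@8 stall=0 (-) EX@9 MEM@10 WB@11
I5 mul r4 <- r2,r5: IF@8 ID@9 stall=0 (-) EX@10 MEM@11 WB@12

Answer: 5 8 9 10 11 12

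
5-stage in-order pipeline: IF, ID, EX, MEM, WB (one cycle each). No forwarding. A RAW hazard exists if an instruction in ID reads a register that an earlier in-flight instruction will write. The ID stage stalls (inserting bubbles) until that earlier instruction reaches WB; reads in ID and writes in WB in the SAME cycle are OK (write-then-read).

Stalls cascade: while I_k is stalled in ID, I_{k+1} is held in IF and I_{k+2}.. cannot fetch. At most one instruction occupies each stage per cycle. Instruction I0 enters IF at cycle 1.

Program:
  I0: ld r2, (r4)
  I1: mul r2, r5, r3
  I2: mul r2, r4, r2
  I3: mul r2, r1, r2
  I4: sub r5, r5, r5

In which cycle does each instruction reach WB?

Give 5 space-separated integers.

I0 ld r2 <- r4: IF@1 ID@2 stall=0 (-) EX@3 MEM@4 WB@5
I1 mul r2 <- r5,r3: IF@2 ID@3 stall=0 (-) EX@4 MEM@5 WB@6
I2 mul r2 <- r4,r2: IF@3 ID@4 stall=2 (RAW on I1.r2 (WB@6)) EX@7 MEM@8 WB@9
I3 mul r2 <- r1,r2: IF@4 ID@7 stall=2 (RAW on I2.r2 (WB@9)) EX@10 MEM@11 WB@12
I4 sub r5 <- r5,r5: IF@7 ID@10 stall=0 (-) EX@11 MEM@12 WB@13

Answer: 5 6 9 12 13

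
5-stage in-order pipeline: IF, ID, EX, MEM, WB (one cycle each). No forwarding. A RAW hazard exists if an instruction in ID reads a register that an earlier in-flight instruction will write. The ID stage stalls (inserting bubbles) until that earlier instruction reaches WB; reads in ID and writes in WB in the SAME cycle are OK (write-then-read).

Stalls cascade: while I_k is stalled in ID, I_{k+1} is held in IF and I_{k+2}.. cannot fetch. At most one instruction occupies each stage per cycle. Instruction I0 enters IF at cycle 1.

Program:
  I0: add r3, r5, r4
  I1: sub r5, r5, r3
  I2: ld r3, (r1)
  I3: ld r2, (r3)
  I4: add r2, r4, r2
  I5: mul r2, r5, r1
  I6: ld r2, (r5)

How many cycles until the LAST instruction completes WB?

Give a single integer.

Answer: 17

Derivation:
I0 add r3 <- r5,r4: IF@1 ID@2 stall=0 (-) EX@3 MEM@4 WB@5
I1 sub r5 <- r5,r3: IF@2 ID@3 stall=2 (RAW on I0.r3 (WB@5)) EX@6 MEM@7 WB@8
I2 ld r3 <- r1: IF@3 ID@6 stall=0 (-) EX@7 MEM@8 WB@9
I3 ld r2 <- r3: IF@6 ID@7 stall=2 (RAW on I2.r3 (WB@9)) EX@10 MEM@11 WB@12
I4 add r2 <- r4,r2: IF@7 ID@10 stall=2 (RAW on I3.r2 (WB@12)) EX@13 MEM@14 WB@15
I5 mul r2 <- r5,r1: IF@10 ID@13 stall=0 (-) EX@14 MEM@15 WB@16
I6 ld r2 <- r5: IF@13 ID@14 stall=0 (-) EX@15 MEM@16 WB@17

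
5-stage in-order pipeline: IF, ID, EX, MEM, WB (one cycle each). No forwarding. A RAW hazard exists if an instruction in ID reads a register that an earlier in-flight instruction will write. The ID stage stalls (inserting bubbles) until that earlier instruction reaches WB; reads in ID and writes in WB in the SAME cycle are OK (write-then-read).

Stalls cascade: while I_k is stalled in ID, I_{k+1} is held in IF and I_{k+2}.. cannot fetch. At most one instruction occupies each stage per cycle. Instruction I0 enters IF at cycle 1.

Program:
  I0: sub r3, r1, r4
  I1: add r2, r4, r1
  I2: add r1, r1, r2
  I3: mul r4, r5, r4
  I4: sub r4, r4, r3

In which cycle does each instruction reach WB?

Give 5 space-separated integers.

Answer: 5 6 9 10 13

Derivation:
I0 sub r3 <- r1,r4: IF@1 ID@2 stall=0 (-) EX@3 MEM@4 WB@5
I1 add r2 <- r4,r1: IF@2 ID@3 stall=0 (-) EX@4 MEM@5 WB@6
I2 add r1 <- r1,r2: IF@3 ID@4 stall=2 (RAW on I1.r2 (WB@6)) EX@7 MEM@8 WB@9
I3 mul r4 <- r5,r4: IF@4 ID@7 stall=0 (-) EX@8 MEM@9 WB@10
I4 sub r4 <- r4,r3: IF@7 ID@8 stall=2 (RAW on I3.r4 (WB@10)) EX@11 MEM@12 WB@13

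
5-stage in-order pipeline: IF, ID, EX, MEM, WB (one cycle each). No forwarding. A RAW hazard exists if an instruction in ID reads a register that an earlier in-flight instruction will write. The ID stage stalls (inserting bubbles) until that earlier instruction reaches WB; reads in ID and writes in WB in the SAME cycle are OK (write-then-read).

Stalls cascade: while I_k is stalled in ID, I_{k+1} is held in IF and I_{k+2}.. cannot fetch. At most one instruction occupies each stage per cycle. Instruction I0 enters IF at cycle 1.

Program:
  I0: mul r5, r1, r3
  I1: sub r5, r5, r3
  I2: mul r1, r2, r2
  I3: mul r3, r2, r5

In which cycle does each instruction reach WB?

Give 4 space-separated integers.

Answer: 5 8 9 11

Derivation:
I0 mul r5 <- r1,r3: IF@1 ID@2 stall=0 (-) EX@3 MEM@4 WB@5
I1 sub r5 <- r5,r3: IF@2 ID@3 stall=2 (RAW on I0.r5 (WB@5)) EX@6 MEM@7 WB@8
I2 mul r1 <- r2,r2: IF@3 ID@6 stall=0 (-) EX@7 MEM@8 WB@9
I3 mul r3 <- r2,r5: IF@6 ID@7 stall=1 (RAW on I1.r5 (WB@8)) EX@9 MEM@10 WB@11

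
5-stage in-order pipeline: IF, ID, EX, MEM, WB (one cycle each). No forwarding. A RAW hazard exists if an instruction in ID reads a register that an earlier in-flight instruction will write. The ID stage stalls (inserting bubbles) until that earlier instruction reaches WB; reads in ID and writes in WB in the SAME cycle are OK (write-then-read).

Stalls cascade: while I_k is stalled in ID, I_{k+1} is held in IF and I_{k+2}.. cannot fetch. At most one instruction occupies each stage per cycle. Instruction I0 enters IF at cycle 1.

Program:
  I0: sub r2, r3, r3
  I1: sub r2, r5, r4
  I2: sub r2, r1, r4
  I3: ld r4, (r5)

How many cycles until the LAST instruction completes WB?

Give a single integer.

I0 sub r2 <- r3,r3: IF@1 ID@2 stall=0 (-) EX@3 MEM@4 WB@5
I1 sub r2 <- r5,r4: IF@2 ID@3 stall=0 (-) EX@4 MEM@5 WB@6
I2 sub r2 <- r1,r4: IF@3 ID@4 stall=0 (-) EX@5 MEM@6 WB@7
I3 ld r4 <- r5: IF@4 ID@5 stall=0 (-) EX@6 MEM@7 WB@8

Answer: 8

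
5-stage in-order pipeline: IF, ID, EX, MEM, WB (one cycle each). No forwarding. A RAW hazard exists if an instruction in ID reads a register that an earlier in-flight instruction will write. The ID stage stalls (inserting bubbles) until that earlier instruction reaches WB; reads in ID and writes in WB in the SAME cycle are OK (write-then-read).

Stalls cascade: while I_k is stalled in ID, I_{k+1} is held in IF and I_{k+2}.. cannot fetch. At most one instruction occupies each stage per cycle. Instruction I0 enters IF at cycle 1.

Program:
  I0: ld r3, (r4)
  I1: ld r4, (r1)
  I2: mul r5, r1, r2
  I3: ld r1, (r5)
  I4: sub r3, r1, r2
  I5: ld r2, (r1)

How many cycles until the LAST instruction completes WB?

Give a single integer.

I0 ld r3 <- r4: IF@1 ID@2 stall=0 (-) EX@3 MEM@4 WB@5
I1 ld r4 <- r1: IF@2 ID@3 stall=0 (-) EX@4 MEM@5 WB@6
I2 mul r5 <- r1,r2: IF@3 ID@4 stall=0 (-) EX@5 MEM@6 WB@7
I3 ld r1 <- r5: IF@4 ID@5 stall=2 (RAW on I2.r5 (WB@7)) EX@8 MEM@9 WB@10
I4 sub r3 <- r1,r2: IF@5 ID@8 stall=2 (RAW on I3.r1 (WB@10)) EX@11 MEM@12 WB@13
I5 ld r2 <- r1: IF@8 ID@11 stall=0 (-) EX@12 MEM@13 WB@14

Answer: 14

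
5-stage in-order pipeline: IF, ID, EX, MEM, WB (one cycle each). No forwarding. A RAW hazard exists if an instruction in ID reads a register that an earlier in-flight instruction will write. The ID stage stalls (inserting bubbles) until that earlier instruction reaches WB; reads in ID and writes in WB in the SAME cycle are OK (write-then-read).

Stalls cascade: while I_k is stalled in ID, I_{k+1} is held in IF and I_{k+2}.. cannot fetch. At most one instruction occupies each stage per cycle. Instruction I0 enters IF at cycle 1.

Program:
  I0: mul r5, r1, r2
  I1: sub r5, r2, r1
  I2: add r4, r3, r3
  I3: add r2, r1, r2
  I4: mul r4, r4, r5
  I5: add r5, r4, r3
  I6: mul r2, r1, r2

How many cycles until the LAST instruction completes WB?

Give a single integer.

Answer: 14

Derivation:
I0 mul r5 <- r1,r2: IF@1 ID@2 stall=0 (-) EX@3 MEM@4 WB@5
I1 sub r5 <- r2,r1: IF@2 ID@3 stall=0 (-) EX@4 MEM@5 WB@6
I2 add r4 <- r3,r3: IF@3 ID@4 stall=0 (-) EX@5 MEM@6 WB@7
I3 add r2 <- r1,r2: IF@4 ID@5 stall=0 (-) EX@6 MEM@7 WB@8
I4 mul r4 <- r4,r5: IF@5 ID@6 stall=1 (RAW on I2.r4 (WB@7)) EX@8 MEM@9 WB@10
I5 add r5 <- r4,r3: IF@6 ID@8 stall=2 (RAW on I4.r4 (WB@10)) EX@11 MEM@12 WB@13
I6 mul r2 <- r1,r2: IF@8 ID@11 stall=0 (-) EX@12 MEM@13 WB@14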